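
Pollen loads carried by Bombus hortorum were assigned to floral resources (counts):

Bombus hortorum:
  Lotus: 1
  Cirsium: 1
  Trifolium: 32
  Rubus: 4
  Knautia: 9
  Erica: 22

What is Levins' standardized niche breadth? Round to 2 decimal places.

0.39

Proportions for Bombus hortorum (n=69): 1/69=0.0145, 1/69=0.0145, 32/69=0.4638, 4/69=0.0580, 9/69=0.1304, 22/69=0.3188
Σpᵢ² = 0.0145² + 0.0145² + 0.4638² + 0.0580² + 0.1304² + 0.3188² = 0.000210 + 0.000210 + 0.215110 + 0.003364 + 0.017004 + 0.101633 = 0.337531
B = 1 / 0.337531 = 2.9627
Bₛ = (B − 1)/(n − 1) = (2.9627 − 1)/(6 − 1) = 1.9627/5 = 0.3925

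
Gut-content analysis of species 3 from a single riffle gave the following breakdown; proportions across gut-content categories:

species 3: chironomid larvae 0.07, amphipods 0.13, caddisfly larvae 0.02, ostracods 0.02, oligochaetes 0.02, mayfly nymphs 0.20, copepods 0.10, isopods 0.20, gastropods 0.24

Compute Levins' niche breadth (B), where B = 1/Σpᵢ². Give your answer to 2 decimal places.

Σpᵢ² = 0.07² + 0.13² + 0.02² + 0.02² + 0.02² + 0.20² + 0.10² + 0.20² + 0.24² = 0.0049 + 0.0169 + 0.0004 + 0.0004 + 0.0004 + 0.0400 + 0.0100 + 0.0400 + 0.0576 = 0.1706
B = 1 / 0.1706 = 5.8617

5.86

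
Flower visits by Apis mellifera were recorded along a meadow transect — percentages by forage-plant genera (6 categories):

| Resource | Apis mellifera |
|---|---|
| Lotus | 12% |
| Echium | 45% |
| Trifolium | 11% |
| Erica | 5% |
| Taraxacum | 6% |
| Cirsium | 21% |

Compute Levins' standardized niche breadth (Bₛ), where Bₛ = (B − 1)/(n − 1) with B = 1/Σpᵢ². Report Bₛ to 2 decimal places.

Convert percentages to proportions (divide by 100).
Σpᵢ² = 0.12² + 0.45² + 0.11² + 0.05² + 0.06² + 0.21² = 0.0144 + 0.2025 + 0.0121 + 0.0025 + 0.0036 + 0.0441 = 0.2792
B = 1 / 0.2792 = 3.5817
Bₛ = (B − 1)/(n − 1) = (3.5817 − 1)/(6 − 1) = 2.5817/5 = 0.5163

0.52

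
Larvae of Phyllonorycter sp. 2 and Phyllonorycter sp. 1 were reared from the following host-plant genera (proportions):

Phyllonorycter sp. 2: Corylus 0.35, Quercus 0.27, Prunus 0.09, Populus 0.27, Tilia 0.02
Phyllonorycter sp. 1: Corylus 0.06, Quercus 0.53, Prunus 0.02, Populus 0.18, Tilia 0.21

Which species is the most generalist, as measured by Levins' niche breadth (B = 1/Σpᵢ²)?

Σp_2ᵢ² = 0.35² + 0.27² + 0.09² + 0.27² + 0.02² = 0.1225 + 0.0729 + 0.0081 + 0.0729 + 0.0004 = 0.2768
B_2 = 1 / 0.2768 = 3.6127
Σp_1ᵢ² = 0.06² + 0.53² + 0.02² + 0.18² + 0.21² = 0.0036 + 0.2809 + 0.0004 + 0.0324 + 0.0441 = 0.3614
B_1 = 1 / 0.3614 = 2.7670
Highest B → broadest niche (most generalist): Phyllonorycter sp. 2 (B = 3.61).

Phyllonorycter sp. 2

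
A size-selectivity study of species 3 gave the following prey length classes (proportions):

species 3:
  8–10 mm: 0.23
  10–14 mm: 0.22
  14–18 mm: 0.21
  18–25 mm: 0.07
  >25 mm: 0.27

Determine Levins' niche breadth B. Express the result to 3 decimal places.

Σpᵢ² = 0.23² + 0.22² + 0.21² + 0.07² + 0.27² = 0.0529 + 0.0484 + 0.0441 + 0.0049 + 0.0729 = 0.2232
B = 1 / 0.2232 = 4.48029

4.480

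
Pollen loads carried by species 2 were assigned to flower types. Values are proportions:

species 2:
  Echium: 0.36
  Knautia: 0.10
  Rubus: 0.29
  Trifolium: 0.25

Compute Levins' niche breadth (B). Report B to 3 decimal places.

3.494

Σpᵢ² = 0.36² + 0.10² + 0.29² + 0.25² = 0.1296 + 0.0100 + 0.0841 + 0.0625 = 0.2862
B = 1 / 0.2862 = 3.49406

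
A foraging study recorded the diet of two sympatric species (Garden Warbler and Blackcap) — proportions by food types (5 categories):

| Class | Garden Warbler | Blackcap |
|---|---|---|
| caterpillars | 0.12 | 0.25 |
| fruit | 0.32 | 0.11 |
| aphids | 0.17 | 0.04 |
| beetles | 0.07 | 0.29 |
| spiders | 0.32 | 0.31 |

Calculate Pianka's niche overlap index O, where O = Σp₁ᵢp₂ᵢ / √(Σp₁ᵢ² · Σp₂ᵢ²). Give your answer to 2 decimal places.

Σ p₁ᵢp₂ᵢ = 0.0300 + 0.0352 + 0.0068 + 0.0203 + 0.0992 = 0.1915
Σp_1ᵢ² = 0.12² + 0.32² + 0.17² + 0.07² + 0.32² = 0.0144 + 0.1024 + 0.0289 + 0.0049 + 0.1024 = 0.2530
Σp_2ᵢ² = 0.25² + 0.11² + 0.04² + 0.29² + 0.31² = 0.0625 + 0.0121 + 0.0016 + 0.0841 + 0.0961 = 0.2564
O = 0.1915 / √(0.2530 × 0.2564) = 0.1915 / 0.25469 = 0.7519

0.75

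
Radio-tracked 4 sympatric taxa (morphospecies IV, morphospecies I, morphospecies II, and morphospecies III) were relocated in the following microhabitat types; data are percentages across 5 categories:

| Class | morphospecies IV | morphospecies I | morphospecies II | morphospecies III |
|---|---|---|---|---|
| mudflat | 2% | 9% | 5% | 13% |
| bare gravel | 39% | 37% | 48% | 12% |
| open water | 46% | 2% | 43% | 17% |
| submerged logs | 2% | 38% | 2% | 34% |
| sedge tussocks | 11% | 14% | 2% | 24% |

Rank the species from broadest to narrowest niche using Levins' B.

Convert percentages to proportions (divide by 100).
Σp_IVᵢ² = 0.02² + 0.39² + 0.46² + 0.02² + 0.11² = 0.0004 + 0.1521 + 0.2116 + 0.0004 + 0.0121 = 0.3766
B_IV = 1 / 0.3766 = 2.6553
Σp_Iᵢ² = 0.09² + 0.37² + 0.02² + 0.38² + 0.14² = 0.0081 + 0.1369 + 0.0004 + 0.1444 + 0.0196 = 0.3094
B_I = 1 / 0.3094 = 3.2321
Σp_IIᵢ² = 0.05² + 0.48² + 0.43² + 0.02² + 0.02² = 0.0025 + 0.2304 + 0.1849 + 0.0004 + 0.0004 = 0.4186
B_II = 1 / 0.4186 = 2.3889
Σp_IIIᵢ² = 0.13² + 0.12² + 0.17² + 0.34² + 0.24² = 0.0169 + 0.0144 + 0.0289 + 0.1156 + 0.0576 = 0.2334
B_III = 1 / 0.2334 = 4.2845
Ranking by B (broadest → narrowest): morphospecies III (4.28) > morphospecies I (3.23) > morphospecies IV (2.66) > morphospecies II (2.39)

morphospecies III > morphospecies I > morphospecies IV > morphospecies II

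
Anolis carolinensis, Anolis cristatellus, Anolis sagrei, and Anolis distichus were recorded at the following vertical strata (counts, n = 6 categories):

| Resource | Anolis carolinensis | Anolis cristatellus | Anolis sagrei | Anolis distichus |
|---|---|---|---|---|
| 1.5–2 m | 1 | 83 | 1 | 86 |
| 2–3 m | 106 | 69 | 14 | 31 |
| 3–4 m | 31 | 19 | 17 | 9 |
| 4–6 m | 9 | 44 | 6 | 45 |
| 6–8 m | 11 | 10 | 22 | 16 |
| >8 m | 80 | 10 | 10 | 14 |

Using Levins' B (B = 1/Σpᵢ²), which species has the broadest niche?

Proportions for Anolis carolinensis (n=238): 1/238=0.0042, 106/238=0.4454, 31/238=0.1303, 9/238=0.0378, 11/238=0.0462, 80/238=0.3361
Proportions for Anolis cristatellus (n=235): 83/235=0.3532, 69/235=0.2936, 19/235=0.0809, 44/235=0.1872, 10/235=0.0426, 10/235=0.0426
Proportions for Anolis sagrei (n=70): 1/70=0.0143, 14/70=0.2000, 17/70=0.2429, 6/70=0.0857, 22/70=0.3143, 10/70=0.1429
Proportions for Anolis distichus (n=201): 86/201=0.4279, 31/201=0.1542, 9/201=0.0448, 45/201=0.2239, 16/201=0.0796, 14/201=0.0697
Σp_caroᵢ² = 0.0042² + 0.4454² + 0.1303² + 0.0378² + 0.0462² + 0.3361² = 0.000018 + 0.198381 + 0.016978 + 0.001429 + 0.002134 + 0.112963 = 0.331903
B_caro = 1 / 0.331903 = 3.0129
Σp_crisᵢ² = 0.3532² + 0.2936² + 0.0809² + 0.1872² + 0.0426² + 0.0426² = 0.124750 + 0.086201 + 0.006545 + 0.035044 + 0.001815 + 0.001815 = 0.256170
B_cris = 1 / 0.256170 = 3.9037
Σp_sagrᵢ² = 0.0143² + 0.2000² + 0.2429² + 0.0857² + 0.3143² + 0.1429² = 0.000204 + 0.040000 + 0.059000 + 0.007344 + 0.098784 + 0.020420 = 0.225752
B_sagr = 1 / 0.225752 = 4.4296
Σp_distᵢ² = 0.4279² + 0.1542² + 0.0448² + 0.2239² + 0.0796² + 0.0697² = 0.183098 + 0.023778 + 0.002007 + 0.050131 + 0.006336 + 0.004858 = 0.270208
B_dist = 1 / 0.270208 = 3.7009
Highest B → broadest niche (most generalist): Anolis sagrei (B = 4.43).

Anolis sagrei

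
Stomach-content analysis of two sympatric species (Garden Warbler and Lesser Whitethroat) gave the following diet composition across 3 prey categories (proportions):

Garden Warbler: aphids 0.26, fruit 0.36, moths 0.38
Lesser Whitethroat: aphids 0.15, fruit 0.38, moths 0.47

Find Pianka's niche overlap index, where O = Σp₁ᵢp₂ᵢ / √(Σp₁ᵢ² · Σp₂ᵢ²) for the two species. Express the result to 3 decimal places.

Σ p₁ᵢp₂ᵢ = 0.0390 + 0.1368 + 0.1786 = 0.3544
Σp_1ᵢ² = 0.26² + 0.36² + 0.38² = 0.0676 + 0.1296 + 0.1444 = 0.3416
Σp_2ᵢ² = 0.15² + 0.38² + 0.47² = 0.0225 + 0.1444 + 0.2209 = 0.3878
O = 0.3544 / √(0.3416 × 0.3878) = 0.3544 / 0.363968 = 0.97371

0.974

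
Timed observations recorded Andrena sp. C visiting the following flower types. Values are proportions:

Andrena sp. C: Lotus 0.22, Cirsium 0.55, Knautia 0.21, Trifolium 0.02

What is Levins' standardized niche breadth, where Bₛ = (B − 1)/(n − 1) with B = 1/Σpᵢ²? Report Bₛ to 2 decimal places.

0.51

Σpᵢ² = 0.22² + 0.55² + 0.21² + 0.02² = 0.0484 + 0.3025 + 0.0441 + 0.0004 = 0.3954
B = 1 / 0.3954 = 2.5291
Bₛ = (B − 1)/(n − 1) = (2.5291 − 1)/(4 − 1) = 1.5291/3 = 0.5097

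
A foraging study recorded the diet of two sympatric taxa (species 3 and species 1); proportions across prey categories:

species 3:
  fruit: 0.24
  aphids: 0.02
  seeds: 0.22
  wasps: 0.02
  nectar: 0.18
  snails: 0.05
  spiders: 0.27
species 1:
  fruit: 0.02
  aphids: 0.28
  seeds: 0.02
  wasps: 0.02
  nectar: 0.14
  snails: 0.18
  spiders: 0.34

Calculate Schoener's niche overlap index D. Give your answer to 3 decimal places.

0.540

Σ|p₁ᵢ − p₂ᵢ| = 0.22 + 0.26 + 0.20 + 0.00 + 0.04 + 0.13 + 0.07 = 0.92
D = 1 − ½ × 0.92 = 1 − 0.460 = 0.54000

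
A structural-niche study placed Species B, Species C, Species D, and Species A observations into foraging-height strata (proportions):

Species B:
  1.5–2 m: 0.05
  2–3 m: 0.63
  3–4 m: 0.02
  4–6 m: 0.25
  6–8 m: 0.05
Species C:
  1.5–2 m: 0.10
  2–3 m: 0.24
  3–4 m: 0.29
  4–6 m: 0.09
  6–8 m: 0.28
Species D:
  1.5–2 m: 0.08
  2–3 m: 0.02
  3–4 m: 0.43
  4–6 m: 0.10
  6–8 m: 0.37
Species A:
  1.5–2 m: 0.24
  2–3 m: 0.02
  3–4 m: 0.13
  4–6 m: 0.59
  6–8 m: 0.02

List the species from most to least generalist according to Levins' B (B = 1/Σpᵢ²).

Species C > Species D > Species A > Species B

Σp_Bᵢ² = 0.05² + 0.63² + 0.02² + 0.25² + 0.05² = 0.0025 + 0.3969 + 0.0004 + 0.0625 + 0.0025 = 0.4648
B_B = 1 / 0.4648 = 2.1515
Σp_Cᵢ² = 0.10² + 0.24² + 0.29² + 0.09² + 0.28² = 0.0100 + 0.0576 + 0.0841 + 0.0081 + 0.0784 = 0.2382
B_C = 1 / 0.2382 = 4.1982
Σp_Dᵢ² = 0.08² + 0.02² + 0.43² + 0.10² + 0.37² = 0.0064 + 0.0004 + 0.1849 + 0.0100 + 0.1369 = 0.3386
B_D = 1 / 0.3386 = 2.9533
Σp_Aᵢ² = 0.24² + 0.02² + 0.13² + 0.59² + 0.02² = 0.0576 + 0.0004 + 0.0169 + 0.3481 + 0.0004 = 0.4234
B_A = 1 / 0.4234 = 2.3618
Ranking by B (broadest → narrowest): Species C (4.20) > Species D (2.95) > Species A (2.36) > Species B (2.15)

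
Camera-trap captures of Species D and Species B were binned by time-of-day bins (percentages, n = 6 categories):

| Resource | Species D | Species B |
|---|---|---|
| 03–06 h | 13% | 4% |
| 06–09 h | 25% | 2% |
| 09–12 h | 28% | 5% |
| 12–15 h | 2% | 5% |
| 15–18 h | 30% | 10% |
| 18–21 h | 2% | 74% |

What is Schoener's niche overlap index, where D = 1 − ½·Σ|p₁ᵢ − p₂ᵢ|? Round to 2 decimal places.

0.25

Convert percentages to proportions (divide by 100).
Σ|p₁ᵢ − p₂ᵢ| = 0.09 + 0.23 + 0.23 + 0.03 + 0.20 + 0.72 = 1.50
D = 1 − ½ × 1.50 = 1 − 0.750 = 0.2500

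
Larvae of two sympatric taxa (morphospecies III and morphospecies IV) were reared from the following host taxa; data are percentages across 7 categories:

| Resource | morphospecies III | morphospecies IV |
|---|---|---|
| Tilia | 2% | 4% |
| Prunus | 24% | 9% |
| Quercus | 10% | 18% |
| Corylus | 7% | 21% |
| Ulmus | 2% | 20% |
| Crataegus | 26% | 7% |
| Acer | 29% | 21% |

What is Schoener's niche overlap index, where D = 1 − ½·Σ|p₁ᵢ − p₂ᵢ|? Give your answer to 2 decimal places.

Convert percentages to proportions (divide by 100).
Σ|p₁ᵢ − p₂ᵢ| = 0.02 + 0.15 + 0.08 + 0.14 + 0.18 + 0.19 + 0.08 = 0.84
D = 1 − ½ × 0.84 = 1 − 0.420 = 0.5800

0.58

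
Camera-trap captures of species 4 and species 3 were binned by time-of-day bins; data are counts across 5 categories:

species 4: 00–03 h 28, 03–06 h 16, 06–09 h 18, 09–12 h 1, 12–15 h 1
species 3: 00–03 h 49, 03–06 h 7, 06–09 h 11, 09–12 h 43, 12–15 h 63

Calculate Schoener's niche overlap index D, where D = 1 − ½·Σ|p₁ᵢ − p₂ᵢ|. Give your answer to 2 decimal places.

0.42

Proportions for species 4 (n=64): 28/64=0.4375, 16/64=0.2500, 18/64=0.2813, 1/64=0.0156, 1/64=0.0156
Proportions for species 3 (n=173): 49/173=0.2832, 7/173=0.0405, 11/173=0.0636, 43/173=0.2486, 63/173=0.3642
Σ|p₁ᵢ − p₂ᵢ| = 0.1543 + 0.2095 + 0.2177 + 0.2330 + 0.3486 = 1.1631
D = 1 − ½ × 1.1631 = 1 − 0.58155 = 0.41845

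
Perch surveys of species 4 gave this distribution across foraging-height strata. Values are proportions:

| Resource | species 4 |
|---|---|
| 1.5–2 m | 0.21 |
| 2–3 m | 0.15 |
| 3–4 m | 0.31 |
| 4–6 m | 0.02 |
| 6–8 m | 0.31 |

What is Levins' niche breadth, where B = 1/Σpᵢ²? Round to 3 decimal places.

3.858

Σpᵢ² = 0.21² + 0.15² + 0.31² + 0.02² + 0.31² = 0.0441 + 0.0225 + 0.0961 + 0.0004 + 0.0961 = 0.2592
B = 1 / 0.2592 = 3.85802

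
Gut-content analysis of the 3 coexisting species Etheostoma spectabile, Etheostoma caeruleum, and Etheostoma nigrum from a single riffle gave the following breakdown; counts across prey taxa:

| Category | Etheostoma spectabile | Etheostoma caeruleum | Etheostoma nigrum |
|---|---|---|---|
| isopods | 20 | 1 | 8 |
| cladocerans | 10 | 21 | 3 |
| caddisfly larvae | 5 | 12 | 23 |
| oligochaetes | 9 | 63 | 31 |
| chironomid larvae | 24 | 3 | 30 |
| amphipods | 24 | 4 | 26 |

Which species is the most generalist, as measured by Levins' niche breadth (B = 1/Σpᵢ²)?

Etheostoma spectabile

Proportions for Etheostoma spectabile (n=92): 20/92=0.2174, 10/92=0.1087, 5/92=0.0543, 9/92=0.0978, 24/92=0.2609, 24/92=0.2609
Proportions for Etheostoma caeruleum (n=104): 1/104=0.0096, 21/104=0.2019, 12/104=0.1154, 63/104=0.6058, 3/104=0.0288, 4/104=0.0385
Proportions for Etheostoma nigrum (n=121): 8/121=0.0661, 3/121=0.0248, 23/121=0.1901, 31/121=0.2562, 30/121=0.2479, 26/121=0.2149
Σp_specᵢ² = 0.2174² + 0.1087² + 0.0543² + 0.0978² + 0.2609² + 0.2609² = 0.047263 + 0.011816 + 0.002948 + 0.009565 + 0.068069 + 0.068069 = 0.207730
B_spec = 1 / 0.207730 = 4.8139
Σp_caerᵢ² = 0.0096² + 0.2019² + 0.1154² + 0.6058² + 0.0288² + 0.0385² = 0.000092 + 0.040764 + 0.013317 + 0.366994 + 0.000829 + 0.001482 = 0.423478
B_caer = 1 / 0.423478 = 2.3614
Σp_nigrᵢ² = 0.0661² + 0.0248² + 0.1901² + 0.2562² + 0.2479² + 0.2149² = 0.004369 + 0.000615 + 0.036138 + 0.065638 + 0.061454 + 0.046182 = 0.214396
B_nigr = 1 / 0.214396 = 4.6643
Highest B → broadest niche (most generalist): Etheostoma spectabile (B = 4.81).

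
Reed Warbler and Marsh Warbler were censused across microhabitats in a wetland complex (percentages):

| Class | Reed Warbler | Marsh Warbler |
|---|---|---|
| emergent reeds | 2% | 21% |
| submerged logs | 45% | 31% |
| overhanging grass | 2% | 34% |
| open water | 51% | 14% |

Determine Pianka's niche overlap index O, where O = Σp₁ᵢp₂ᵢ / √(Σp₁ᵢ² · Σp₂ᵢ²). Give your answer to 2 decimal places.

0.62

Convert percentages to proportions (divide by 100).
Σ p₁ᵢp₂ᵢ = 0.0042 + 0.1395 + 0.0068 + 0.0714 = 0.2219
Σp_1ᵢ² = 0.02² + 0.45² + 0.02² + 0.51² = 0.0004 + 0.2025 + 0.0004 + 0.2601 = 0.4634
Σp_2ᵢ² = 0.21² + 0.31² + 0.34² + 0.14² = 0.0441 + 0.0961 + 0.1156 + 0.0196 = 0.2754
O = 0.2219 / √(0.4634 × 0.2754) = 0.2219 / 0.35724 = 0.6212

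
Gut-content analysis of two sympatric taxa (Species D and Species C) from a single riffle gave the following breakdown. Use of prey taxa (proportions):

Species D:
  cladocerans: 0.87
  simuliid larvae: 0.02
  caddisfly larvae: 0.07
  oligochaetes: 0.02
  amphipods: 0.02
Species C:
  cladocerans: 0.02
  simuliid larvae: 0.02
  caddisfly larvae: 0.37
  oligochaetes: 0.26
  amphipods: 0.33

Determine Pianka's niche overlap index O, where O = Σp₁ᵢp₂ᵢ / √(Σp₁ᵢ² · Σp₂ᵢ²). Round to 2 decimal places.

Σ p₁ᵢp₂ᵢ = 0.0174 + 0.0004 + 0.0259 + 0.0052 + 0.0066 = 0.0555
Σp_1ᵢ² = 0.87² + 0.02² + 0.07² + 0.02² + 0.02² = 0.7569 + 0.0004 + 0.0049 + 0.0004 + 0.0004 = 0.7630
Σp_2ᵢ² = 0.02² + 0.02² + 0.37² + 0.26² + 0.33² = 0.0004 + 0.0004 + 0.1369 + 0.0676 + 0.1089 = 0.3142
O = 0.0555 / √(0.7630 × 0.3142) = 0.0555 / 0.48963 = 0.1134

0.11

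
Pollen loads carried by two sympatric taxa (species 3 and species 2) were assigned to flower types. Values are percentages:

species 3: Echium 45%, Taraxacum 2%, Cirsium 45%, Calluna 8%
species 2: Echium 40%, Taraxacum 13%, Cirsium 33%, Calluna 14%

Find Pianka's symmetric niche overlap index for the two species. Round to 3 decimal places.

Convert percentages to proportions (divide by 100).
Σ p₁ᵢp₂ᵢ = 0.1800 + 0.0026 + 0.1485 + 0.0112 = 0.3423
Σp_1ᵢ² = 0.45² + 0.02² + 0.45² + 0.08² = 0.2025 + 0.0004 + 0.2025 + 0.0064 = 0.4118
Σp_2ᵢ² = 0.40² + 0.13² + 0.33² + 0.14² = 0.1600 + 0.0169 + 0.1089 + 0.0196 = 0.3054
O = 0.3423 / √(0.4118 × 0.3054) = 0.3423 / 0.354632 = 0.96523

0.965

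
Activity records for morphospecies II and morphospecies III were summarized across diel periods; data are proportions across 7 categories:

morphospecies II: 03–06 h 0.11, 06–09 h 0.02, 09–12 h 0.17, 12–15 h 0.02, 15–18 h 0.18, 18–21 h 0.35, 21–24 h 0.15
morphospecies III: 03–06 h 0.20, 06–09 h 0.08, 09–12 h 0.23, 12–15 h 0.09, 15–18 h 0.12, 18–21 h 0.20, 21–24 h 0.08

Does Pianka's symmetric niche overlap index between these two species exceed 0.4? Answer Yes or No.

Yes

Σ p₁ᵢp₂ᵢ = 0.0220 + 0.0016 + 0.0391 + 0.0018 + 0.0216 + 0.0700 + 0.0120 = 0.1681
Σp_1ᵢ² = 0.11² + 0.02² + 0.17² + 0.02² + 0.18² + 0.35² + 0.15² = 0.0121 + 0.0004 + 0.0289 + 0.0004 + 0.0324 + 0.1225 + 0.0225 = 0.2192
Σp_2ᵢ² = 0.20² + 0.08² + 0.23² + 0.09² + 0.12² + 0.20² + 0.08² = 0.0400 + 0.0064 + 0.0529 + 0.0081 + 0.0144 + 0.0400 + 0.0064 = 0.1682
O = 0.1681 / √(0.2192 × 0.1682) = 0.1681 / 0.19201 = 0.8755
O = 0.8755 > 0.4 → Yes.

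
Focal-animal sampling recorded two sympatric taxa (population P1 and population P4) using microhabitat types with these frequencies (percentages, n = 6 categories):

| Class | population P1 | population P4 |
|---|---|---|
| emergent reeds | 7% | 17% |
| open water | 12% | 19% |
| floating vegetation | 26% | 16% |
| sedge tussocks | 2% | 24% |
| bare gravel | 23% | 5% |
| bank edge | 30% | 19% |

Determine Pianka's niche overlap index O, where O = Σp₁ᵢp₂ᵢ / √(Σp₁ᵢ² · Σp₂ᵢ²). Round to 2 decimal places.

Convert percentages to proportions (divide by 100).
Σ p₁ᵢp₂ᵢ = 0.0119 + 0.0228 + 0.0416 + 0.0048 + 0.0115 + 0.0570 = 0.1496
Σp_1ᵢ² = 0.07² + 0.12² + 0.26² + 0.02² + 0.23² + 0.30² = 0.0049 + 0.0144 + 0.0676 + 0.0004 + 0.0529 + 0.0900 = 0.2302
Σp_2ᵢ² = 0.17² + 0.19² + 0.16² + 0.24² + 0.05² + 0.19² = 0.0289 + 0.0361 + 0.0256 + 0.0576 + 0.0025 + 0.0361 = 0.1868
O = 0.1496 / √(0.2302 × 0.1868) = 0.1496 / 0.20737 = 0.7214

0.72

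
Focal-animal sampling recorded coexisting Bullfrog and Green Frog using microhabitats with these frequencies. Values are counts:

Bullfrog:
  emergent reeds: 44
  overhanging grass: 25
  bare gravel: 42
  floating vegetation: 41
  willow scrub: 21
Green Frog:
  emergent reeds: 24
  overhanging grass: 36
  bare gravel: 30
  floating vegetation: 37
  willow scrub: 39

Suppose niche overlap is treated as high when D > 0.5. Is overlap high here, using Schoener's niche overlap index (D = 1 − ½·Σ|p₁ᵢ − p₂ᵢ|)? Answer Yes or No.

Yes

Proportions for Bullfrog (n=173): 44/173=0.2543, 25/173=0.1445, 42/173=0.2428, 41/173=0.2370, 21/173=0.1214
Proportions for Green Frog (n=166): 24/166=0.1446, 36/166=0.2169, 30/166=0.1807, 37/166=0.2229, 39/166=0.2349
Σ|p₁ᵢ − p₂ᵢ| = 0.1097 + 0.0724 + 0.0621 + 0.0141 + 0.1135 = 0.3718
D = 1 − ½ × 0.3718 = 1 − 0.18590 = 0.81410
D = 0.81410 > 0.5 → Yes.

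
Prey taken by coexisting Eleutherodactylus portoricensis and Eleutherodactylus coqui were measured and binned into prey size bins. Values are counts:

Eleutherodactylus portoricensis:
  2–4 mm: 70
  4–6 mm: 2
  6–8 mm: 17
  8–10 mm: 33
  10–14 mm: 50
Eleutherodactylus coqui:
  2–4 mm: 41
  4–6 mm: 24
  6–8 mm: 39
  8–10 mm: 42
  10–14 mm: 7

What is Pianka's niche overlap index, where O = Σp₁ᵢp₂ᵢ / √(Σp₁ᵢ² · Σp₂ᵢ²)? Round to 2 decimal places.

Proportions for Eleutherodactylus portoricensis (n=172): 70/172=0.4070, 2/172=0.0116, 17/172=0.0988, 33/172=0.1919, 50/172=0.2907
Proportions for Eleutherodactylus coqui (n=153): 41/153=0.2680, 24/153=0.1569, 39/153=0.2549, 42/153=0.2745, 7/153=0.0458
Σ p₁ᵢp₂ᵢ = 0.109076 + 0.001820 + 0.025184 + 0.052677 + 0.013314 = 0.202071
Σp_1ᵢ² = 0.4070² + 0.0116² + 0.0988² + 0.1919² + 0.2907² = 0.165649 + 0.000135 + 0.009761 + 0.036826 + 0.084506 = 0.296877
Σp_2ᵢ² = 0.2680² + 0.1569² + 0.2549² + 0.2745² + 0.0458² = 0.071824 + 0.024618 + 0.064974 + 0.075350 + 0.002098 = 0.238864
O = 0.202071 / √(0.296877 × 0.238864) = 0.202071 / 0.2662954 = 0.7588

0.76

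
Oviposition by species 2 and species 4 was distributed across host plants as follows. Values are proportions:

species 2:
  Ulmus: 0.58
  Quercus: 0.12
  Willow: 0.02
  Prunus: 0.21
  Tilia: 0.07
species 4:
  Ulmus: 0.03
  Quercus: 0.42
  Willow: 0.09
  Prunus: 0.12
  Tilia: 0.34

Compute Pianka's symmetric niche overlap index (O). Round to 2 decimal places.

Σ p₁ᵢp₂ᵢ = 0.0174 + 0.0504 + 0.0018 + 0.0252 + 0.0238 = 0.1186
Σp_1ᵢ² = 0.58² + 0.12² + 0.02² + 0.21² + 0.07² = 0.3364 + 0.0144 + 0.0004 + 0.0441 + 0.0049 = 0.4002
Σp_2ᵢ² = 0.03² + 0.42² + 0.09² + 0.12² + 0.34² = 0.0009 + 0.1764 + 0.0081 + 0.0144 + 0.1156 = 0.3154
O = 0.1186 / √(0.4002 × 0.3154) = 0.1186 / 0.35528 = 0.3338

0.33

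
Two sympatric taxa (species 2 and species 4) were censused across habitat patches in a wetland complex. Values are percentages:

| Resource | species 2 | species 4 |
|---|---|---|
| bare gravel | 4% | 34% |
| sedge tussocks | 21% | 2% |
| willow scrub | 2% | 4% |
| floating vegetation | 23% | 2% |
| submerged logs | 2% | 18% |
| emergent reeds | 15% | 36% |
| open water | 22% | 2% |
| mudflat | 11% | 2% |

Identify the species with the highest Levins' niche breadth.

Convert percentages to proportions (divide by 100).
Σp_2ᵢ² = 0.04² + 0.21² + 0.02² + 0.23² + 0.02² + 0.15² + 0.22² + 0.11² = 0.0016 + 0.0441 + 0.0004 + 0.0529 + 0.0004 + 0.0225 + 0.0484 + 0.0121 = 0.1824
B_2 = 1 / 0.1824 = 5.4825
Σp_4ᵢ² = 0.34² + 0.02² + 0.04² + 0.02² + 0.18² + 0.36² + 0.02² + 0.02² = 0.1156 + 0.0004 + 0.0016 + 0.0004 + 0.0324 + 0.1296 + 0.0004 + 0.0004 = 0.2808
B_4 = 1 / 0.2808 = 3.5613
Highest B → broadest niche (most generalist): species 2 (B = 5.48).

species 2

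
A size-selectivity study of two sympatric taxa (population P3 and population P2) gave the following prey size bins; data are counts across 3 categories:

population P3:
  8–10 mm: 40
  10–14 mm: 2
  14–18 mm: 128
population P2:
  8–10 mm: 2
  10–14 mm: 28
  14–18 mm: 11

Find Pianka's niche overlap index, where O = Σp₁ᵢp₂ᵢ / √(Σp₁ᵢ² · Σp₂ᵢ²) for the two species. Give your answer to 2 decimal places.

Proportions for population P3 (n=170): 40/170=0.2353, 2/170=0.0118, 128/170=0.7529
Proportions for population P2 (n=41): 2/41=0.0488, 28/41=0.6829, 11/41=0.2683
Σ p₁ᵢp₂ᵢ = 0.011483 + 0.008058 + 0.202003 = 0.221544
Σp_1ᵢ² = 0.2353² + 0.0118² + 0.7529² = 0.055366 + 0.000139 + 0.566858 = 0.622363
Σp_2ᵢ² = 0.0488² + 0.6829² + 0.2683² = 0.002381 + 0.466352 + 0.071985 = 0.540718
O = 0.221544 / √(0.622363 × 0.540718) = 0.221544 / 0.5801059 = 0.3819

0.38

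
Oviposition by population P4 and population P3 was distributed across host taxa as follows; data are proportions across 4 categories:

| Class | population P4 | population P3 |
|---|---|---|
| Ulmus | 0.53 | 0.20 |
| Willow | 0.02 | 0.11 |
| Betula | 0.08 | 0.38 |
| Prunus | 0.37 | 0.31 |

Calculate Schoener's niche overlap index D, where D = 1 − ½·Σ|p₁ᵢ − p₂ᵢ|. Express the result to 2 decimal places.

0.61

Σ|p₁ᵢ − p₂ᵢ| = 0.33 + 0.09 + 0.30 + 0.06 = 0.78
D = 1 − ½ × 0.78 = 1 − 0.390 = 0.6100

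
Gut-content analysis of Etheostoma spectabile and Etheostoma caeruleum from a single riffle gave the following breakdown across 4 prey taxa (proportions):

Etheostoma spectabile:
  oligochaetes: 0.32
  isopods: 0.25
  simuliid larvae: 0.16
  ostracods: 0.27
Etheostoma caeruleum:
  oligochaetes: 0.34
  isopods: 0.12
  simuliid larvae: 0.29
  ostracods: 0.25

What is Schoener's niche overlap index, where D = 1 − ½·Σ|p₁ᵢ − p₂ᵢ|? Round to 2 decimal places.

0.85

Σ|p₁ᵢ − p₂ᵢ| = 0.02 + 0.13 + 0.13 + 0.02 = 0.30
D = 1 − ½ × 0.30 = 1 − 0.150 = 0.8500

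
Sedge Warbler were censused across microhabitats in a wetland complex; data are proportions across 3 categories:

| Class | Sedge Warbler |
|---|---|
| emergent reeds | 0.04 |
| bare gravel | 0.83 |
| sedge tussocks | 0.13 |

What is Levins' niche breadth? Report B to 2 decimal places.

Σpᵢ² = 0.04² + 0.83² + 0.13² = 0.0016 + 0.6889 + 0.0169 = 0.7074
B = 1 / 0.7074 = 1.4136

1.41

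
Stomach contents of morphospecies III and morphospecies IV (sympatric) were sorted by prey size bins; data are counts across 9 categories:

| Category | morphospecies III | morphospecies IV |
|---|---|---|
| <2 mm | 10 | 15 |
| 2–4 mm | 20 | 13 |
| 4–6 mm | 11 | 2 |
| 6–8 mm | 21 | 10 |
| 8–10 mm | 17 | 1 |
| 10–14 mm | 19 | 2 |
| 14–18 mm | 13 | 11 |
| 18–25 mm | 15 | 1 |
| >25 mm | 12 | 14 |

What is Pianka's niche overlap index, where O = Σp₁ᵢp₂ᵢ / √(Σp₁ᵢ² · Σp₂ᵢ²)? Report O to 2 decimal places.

Proportions for morphospecies III (n=138): 10/138=0.0725, 20/138=0.1449, 11/138=0.0797, 21/138=0.1522, 17/138=0.1232, 19/138=0.1377, 13/138=0.0942, 15/138=0.1087, 12/138=0.0870
Proportions for morphospecies IV (n=69): 15/69=0.2174, 13/69=0.1884, 2/69=0.0290, 10/69=0.1449, 1/69=0.0145, 2/69=0.0290, 11/69=0.1594, 1/69=0.0145, 14/69=0.2029
Σ p₁ᵢp₂ᵢ = 0.015762 + 0.027299 + 0.002311 + 0.022054 + 0.001786 + 0.003993 + 0.015015 + 0.001576 + 0.017652 = 0.107448
Σp_1ᵢ² = 0.0725² + 0.1449² + 0.0797² + 0.1522² + 0.1232² + 0.1377² + 0.0942² + 0.1087² + 0.0870² = 0.005256 + 0.020996 + 0.006352 + 0.023165 + 0.015178 + 0.018961 + 0.008874 + 0.011816 + 0.007569 = 0.118167
Σp_2ᵢ² = 0.2174² + 0.1884² + 0.0290² + 0.1449² + 0.0145² + 0.0290² + 0.1594² + 0.0145² + 0.2029² = 0.047263 + 0.035495 + 0.000841 + 0.020996 + 0.000210 + 0.000841 + 0.025408 + 0.000210 + 0.041168 = 0.172432
O = 0.107448 / √(0.118167 × 0.172432) = 0.107448 / 0.1427437 = 0.7527

0.75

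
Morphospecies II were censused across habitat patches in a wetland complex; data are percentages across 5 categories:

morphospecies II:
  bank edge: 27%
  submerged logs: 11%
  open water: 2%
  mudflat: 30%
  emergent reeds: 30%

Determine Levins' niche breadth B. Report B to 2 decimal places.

Convert percentages to proportions (divide by 100).
Σpᵢ² = 0.27² + 0.11² + 0.02² + 0.30² + 0.30² = 0.0729 + 0.0121 + 0.0004 + 0.0900 + 0.0900 = 0.2654
B = 1 / 0.2654 = 3.7679

3.77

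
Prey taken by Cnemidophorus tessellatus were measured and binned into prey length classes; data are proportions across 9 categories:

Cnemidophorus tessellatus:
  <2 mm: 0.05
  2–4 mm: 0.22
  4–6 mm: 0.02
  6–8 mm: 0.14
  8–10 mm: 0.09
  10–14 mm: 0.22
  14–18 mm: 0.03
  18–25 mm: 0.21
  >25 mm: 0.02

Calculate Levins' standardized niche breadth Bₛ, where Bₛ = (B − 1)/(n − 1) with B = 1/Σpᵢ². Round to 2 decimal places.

0.60

Σpᵢ² = 0.05² + 0.22² + 0.02² + 0.14² + 0.09² + 0.22² + 0.03² + 0.21² + 0.02² = 0.0025 + 0.0484 + 0.0004 + 0.0196 + 0.0081 + 0.0484 + 0.0009 + 0.0441 + 0.0004 = 0.1728
B = 1 / 0.1728 = 5.7870
Bₛ = (B − 1)/(n − 1) = (5.7870 − 1)/(9 − 1) = 4.7870/8 = 0.5984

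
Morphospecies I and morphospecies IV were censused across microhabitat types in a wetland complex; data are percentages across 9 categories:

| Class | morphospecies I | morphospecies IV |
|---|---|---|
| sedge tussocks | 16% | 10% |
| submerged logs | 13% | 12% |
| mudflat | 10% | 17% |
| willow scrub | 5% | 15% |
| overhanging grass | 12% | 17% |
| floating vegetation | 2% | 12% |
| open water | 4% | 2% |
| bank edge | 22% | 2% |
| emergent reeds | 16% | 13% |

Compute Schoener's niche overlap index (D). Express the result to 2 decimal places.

Convert percentages to proportions (divide by 100).
Σ|p₁ᵢ − p₂ᵢ| = 0.06 + 0.01 + 0.07 + 0.10 + 0.05 + 0.10 + 0.02 + 0.20 + 0.03 = 0.64
D = 1 − ½ × 0.64 = 1 − 0.320 = 0.6800

0.68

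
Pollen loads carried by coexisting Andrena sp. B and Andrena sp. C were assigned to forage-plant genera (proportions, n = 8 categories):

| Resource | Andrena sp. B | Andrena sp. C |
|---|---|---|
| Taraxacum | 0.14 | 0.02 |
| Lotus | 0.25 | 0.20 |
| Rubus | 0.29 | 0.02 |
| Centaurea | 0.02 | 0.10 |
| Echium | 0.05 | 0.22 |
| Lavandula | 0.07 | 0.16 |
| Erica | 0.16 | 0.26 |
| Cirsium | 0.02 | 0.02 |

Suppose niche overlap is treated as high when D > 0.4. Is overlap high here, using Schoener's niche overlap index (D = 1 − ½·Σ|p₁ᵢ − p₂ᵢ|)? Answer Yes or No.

Yes

Σ|p₁ᵢ − p₂ᵢ| = 0.12 + 0.05 + 0.27 + 0.08 + 0.17 + 0.09 + 0.10 + 0.00 = 0.88
D = 1 − ½ × 0.88 = 1 − 0.440 = 0.5600
D = 0.5600 > 0.4 → Yes.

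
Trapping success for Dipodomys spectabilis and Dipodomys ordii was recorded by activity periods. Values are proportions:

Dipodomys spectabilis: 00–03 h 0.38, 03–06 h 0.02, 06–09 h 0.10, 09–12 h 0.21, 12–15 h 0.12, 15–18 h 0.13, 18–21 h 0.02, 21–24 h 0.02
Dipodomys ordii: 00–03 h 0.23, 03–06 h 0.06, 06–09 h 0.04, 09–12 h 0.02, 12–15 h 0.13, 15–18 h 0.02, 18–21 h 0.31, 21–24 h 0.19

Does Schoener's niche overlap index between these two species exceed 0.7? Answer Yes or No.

Σ|p₁ᵢ − p₂ᵢ| = 0.15 + 0.04 + 0.06 + 0.19 + 0.01 + 0.11 + 0.29 + 0.17 = 1.02
D = 1 − ½ × 1.02 = 1 − 0.510 = 0.4900
D = 0.4900 < 0.7 → No.

No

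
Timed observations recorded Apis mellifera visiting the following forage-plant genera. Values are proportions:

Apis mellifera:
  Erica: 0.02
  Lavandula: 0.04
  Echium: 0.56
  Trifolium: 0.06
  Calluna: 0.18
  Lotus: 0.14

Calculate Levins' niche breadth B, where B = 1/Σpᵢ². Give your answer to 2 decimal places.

2.69

Σpᵢ² = 0.02² + 0.04² + 0.56² + 0.06² + 0.18² + 0.14² = 0.0004 + 0.0016 + 0.3136 + 0.0036 + 0.0324 + 0.0196 = 0.3712
B = 1 / 0.3712 = 2.6940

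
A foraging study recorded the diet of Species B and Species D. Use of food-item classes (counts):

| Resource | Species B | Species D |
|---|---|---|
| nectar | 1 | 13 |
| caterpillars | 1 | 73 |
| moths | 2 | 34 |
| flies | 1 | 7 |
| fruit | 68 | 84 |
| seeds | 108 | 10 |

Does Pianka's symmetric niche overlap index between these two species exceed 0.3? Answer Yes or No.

Proportions for Species B (n=181): 1/181=0.0055, 1/181=0.0055, 2/181=0.0110, 1/181=0.0055, 68/181=0.3757, 108/181=0.5967
Proportions for Species D (n=221): 13/221=0.0588, 73/221=0.3303, 34/221=0.1538, 7/221=0.0317, 84/221=0.3801, 10/221=0.0452
Σ p₁ᵢp₂ᵢ = 0.000323 + 0.001817 + 0.001692 + 0.000174 + 0.142804 + 0.026971 = 0.173781
Σp_1ᵢ² = 0.0055² + 0.0055² + 0.0110² + 0.0055² + 0.3757² + 0.5967² = 0.000030 + 0.000030 + 0.000121 + 0.000030 + 0.141150 + 0.356051 = 0.497412
Σp_2ᵢ² = 0.0588² + 0.3303² + 0.1538² + 0.0317² + 0.3801² + 0.0452² = 0.003457 + 0.109098 + 0.023654 + 0.001005 + 0.144476 + 0.002043 = 0.283733
O = 0.173781 / √(0.497412 × 0.283733) = 0.173781 / 0.3756757 = 0.4626
O = 0.4626 > 0.3 → Yes.

Yes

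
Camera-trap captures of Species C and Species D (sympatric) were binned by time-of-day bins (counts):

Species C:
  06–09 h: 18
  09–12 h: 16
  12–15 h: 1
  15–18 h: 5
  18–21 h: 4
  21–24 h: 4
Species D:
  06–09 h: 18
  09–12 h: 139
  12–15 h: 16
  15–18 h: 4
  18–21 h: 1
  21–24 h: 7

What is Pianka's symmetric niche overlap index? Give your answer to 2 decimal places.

0.73

Proportions for Species C (n=48): 18/48=0.3750, 16/48=0.3333, 1/48=0.0208, 5/48=0.1042, 4/48=0.0833, 4/48=0.0833
Proportions for Species D (n=185): 18/185=0.0973, 139/185=0.7514, 16/185=0.0865, 4/185=0.0216, 1/185=0.0054, 7/185=0.0378
Σ p₁ᵢp₂ᵢ = 0.036488 + 0.250442 + 0.001799 + 0.002251 + 0.000450 + 0.003149 = 0.294579
Σp_1ᵢ² = 0.3750² + 0.3333² + 0.0208² + 0.1042² + 0.0833² + 0.0833² = 0.140625 + 0.111089 + 0.000433 + 0.010858 + 0.006939 + 0.006939 = 0.276883
Σp_2ᵢ² = 0.0973² + 0.7514² + 0.0865² + 0.0216² + 0.0054² + 0.0378² = 0.009467 + 0.564602 + 0.007482 + 0.000467 + 0.000029 + 0.001429 = 0.583476
O = 0.294579 / √(0.276883 × 0.583476) = 0.294579 / 0.4019385 = 0.7329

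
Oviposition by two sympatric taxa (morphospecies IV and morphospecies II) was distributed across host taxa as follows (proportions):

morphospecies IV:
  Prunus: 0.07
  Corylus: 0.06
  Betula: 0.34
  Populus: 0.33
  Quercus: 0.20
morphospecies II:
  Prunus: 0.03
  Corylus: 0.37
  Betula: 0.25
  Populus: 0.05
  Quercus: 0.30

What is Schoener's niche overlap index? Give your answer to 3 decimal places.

Σ|p₁ᵢ − p₂ᵢ| = 0.04 + 0.31 + 0.09 + 0.28 + 0.10 = 0.82
D = 1 − ½ × 0.82 = 1 − 0.410 = 0.59000

0.590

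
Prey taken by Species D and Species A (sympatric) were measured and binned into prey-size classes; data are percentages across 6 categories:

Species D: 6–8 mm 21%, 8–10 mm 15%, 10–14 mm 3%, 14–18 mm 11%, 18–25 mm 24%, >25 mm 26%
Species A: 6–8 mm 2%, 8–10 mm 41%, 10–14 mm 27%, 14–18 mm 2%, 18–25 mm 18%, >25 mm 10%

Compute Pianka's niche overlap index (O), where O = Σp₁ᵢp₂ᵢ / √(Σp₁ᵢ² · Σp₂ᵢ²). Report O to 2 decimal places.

0.60

Convert percentages to proportions (divide by 100).
Σ p₁ᵢp₂ᵢ = 0.0042 + 0.0615 + 0.0081 + 0.0022 + 0.0432 + 0.0260 = 0.1452
Σp_1ᵢ² = 0.21² + 0.15² + 0.03² + 0.11² + 0.24² + 0.26² = 0.0441 + 0.0225 + 0.0009 + 0.0121 + 0.0576 + 0.0676 = 0.2048
Σp_2ᵢ² = 0.02² + 0.41² + 0.27² + 0.02² + 0.18² + 0.10² = 0.0004 + 0.1681 + 0.0729 + 0.0004 + 0.0324 + 0.0100 = 0.2842
O = 0.1452 / √(0.2048 × 0.2842) = 0.1452 / 0.24126 = 0.6018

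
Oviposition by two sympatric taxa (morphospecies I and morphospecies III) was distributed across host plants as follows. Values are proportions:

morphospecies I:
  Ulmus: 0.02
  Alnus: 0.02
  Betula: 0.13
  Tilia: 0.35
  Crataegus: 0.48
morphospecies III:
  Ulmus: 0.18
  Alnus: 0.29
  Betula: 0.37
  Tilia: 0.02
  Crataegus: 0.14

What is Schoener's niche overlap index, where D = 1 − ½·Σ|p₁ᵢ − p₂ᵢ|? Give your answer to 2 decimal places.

0.33

Σ|p₁ᵢ − p₂ᵢ| = 0.16 + 0.27 + 0.24 + 0.33 + 0.34 = 1.34
D = 1 − ½ × 1.34 = 1 − 0.670 = 0.3300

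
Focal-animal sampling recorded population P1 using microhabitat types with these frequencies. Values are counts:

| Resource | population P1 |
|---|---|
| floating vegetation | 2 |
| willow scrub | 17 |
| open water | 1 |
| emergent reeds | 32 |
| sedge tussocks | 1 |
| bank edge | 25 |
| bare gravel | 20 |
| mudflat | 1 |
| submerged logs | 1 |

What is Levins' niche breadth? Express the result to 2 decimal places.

4.26

Proportions for population P1 (n=100): 2/100=0.0200, 17/100=0.1700, 1/100=0.0100, 32/100=0.3200, 1/100=0.0100, 25/100=0.2500, 20/100=0.2000, 1/100=0.0100, 1/100=0.0100
Σpᵢ² = 0.0200² + 0.1700² + 0.0100² + 0.3200² + 0.0100² + 0.2500² + 0.2000² + 0.0100² + 0.0100² = 0.000400 + 0.028900 + 0.000100 + 0.102400 + 0.000100 + 0.062500 + 0.040000 + 0.000100 + 0.000100 = 0.234600
B = 1 / 0.234600 = 4.2626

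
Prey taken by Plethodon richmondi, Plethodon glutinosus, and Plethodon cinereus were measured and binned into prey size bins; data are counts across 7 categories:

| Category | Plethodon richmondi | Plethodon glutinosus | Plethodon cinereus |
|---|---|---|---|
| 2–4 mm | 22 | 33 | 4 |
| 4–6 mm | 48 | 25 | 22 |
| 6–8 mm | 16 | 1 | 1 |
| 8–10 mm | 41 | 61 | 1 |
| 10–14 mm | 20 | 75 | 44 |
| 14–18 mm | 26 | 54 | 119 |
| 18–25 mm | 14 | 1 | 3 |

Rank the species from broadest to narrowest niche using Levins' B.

Proportions for Plethodon richmondi (n=187): 22/187=0.1176, 48/187=0.2567, 16/187=0.0856, 41/187=0.2193, 20/187=0.1070, 26/187=0.1390, 14/187=0.0749
Proportions for Plethodon glutinosus (n=250): 33/250=0.1320, 25/250=0.1000, 1/250=0.0040, 61/250=0.2440, 75/250=0.3000, 54/250=0.2160, 1/250=0.0040
Proportions for Plethodon cinereus (n=194): 4/194=0.0206, 22/194=0.1134, 1/194=0.0052, 1/194=0.0052, 44/194=0.2268, 119/194=0.6134, 3/194=0.0155
Σp_richᵢ² = 0.1176² + 0.2567² + 0.0856² + 0.2193² + 0.1070² + 0.1390² + 0.0749² = 0.013830 + 0.065895 + 0.007327 + 0.048092 + 0.011449 + 0.019321 + 0.005610 = 0.171524
B_rich = 1 / 0.171524 = 5.8301
Σp_glutᵢ² = 0.1320² + 0.1000² + 0.0040² + 0.2440² + 0.3000² + 0.2160² + 0.0040² = 0.017424 + 0.010000 + 0.000016 + 0.059536 + 0.090000 + 0.046656 + 0.000016 = 0.223648
B_glut = 1 / 0.223648 = 4.4713
Σp_cineᵢ² = 0.0206² + 0.1134² + 0.0052² + 0.0052² + 0.2268² + 0.6134² + 0.0155² = 0.000424 + 0.012860 + 0.000027 + 0.000027 + 0.051438 + 0.376260 + 0.000240 = 0.441276
B_cine = 1 / 0.441276 = 2.2662
Ranking by B (broadest → narrowest): Plethodon richmondi (5.83) > Plethodon glutinosus (4.47) > Plethodon cinereus (2.27)

Plethodon richmondi > Plethodon glutinosus > Plethodon cinereus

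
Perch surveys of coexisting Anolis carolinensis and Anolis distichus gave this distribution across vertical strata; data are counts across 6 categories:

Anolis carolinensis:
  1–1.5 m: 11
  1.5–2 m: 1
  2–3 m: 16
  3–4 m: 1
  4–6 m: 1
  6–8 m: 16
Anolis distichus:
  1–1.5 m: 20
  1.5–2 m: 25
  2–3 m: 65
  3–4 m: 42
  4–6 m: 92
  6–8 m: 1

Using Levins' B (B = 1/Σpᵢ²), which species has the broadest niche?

Proportions for Anolis carolinensis (n=46): 11/46=0.2391, 1/46=0.0217, 16/46=0.3478, 1/46=0.0217, 1/46=0.0217, 16/46=0.3478
Proportions for Anolis distichus (n=245): 20/245=0.0816, 25/245=0.1020, 65/245=0.2653, 42/245=0.1714, 92/245=0.3755, 1/245=0.0041
Σp_caroᵢ² = 0.2391² + 0.0217² + 0.3478² + 0.0217² + 0.0217² + 0.3478² = 0.057169 + 0.000471 + 0.120965 + 0.000471 + 0.000471 + 0.120965 = 0.300512
B_caro = 1 / 0.300512 = 3.3277
Σp_distᵢ² = 0.0816² + 0.1020² + 0.2653² + 0.1714² + 0.3755² + 0.0041² = 0.006659 + 0.010404 + 0.070384 + 0.029378 + 0.141000 + 0.000017 = 0.257842
B_dist = 1 / 0.257842 = 3.8783
Highest B → broadest niche (most generalist): Anolis distichus (B = 3.88).

Anolis distichus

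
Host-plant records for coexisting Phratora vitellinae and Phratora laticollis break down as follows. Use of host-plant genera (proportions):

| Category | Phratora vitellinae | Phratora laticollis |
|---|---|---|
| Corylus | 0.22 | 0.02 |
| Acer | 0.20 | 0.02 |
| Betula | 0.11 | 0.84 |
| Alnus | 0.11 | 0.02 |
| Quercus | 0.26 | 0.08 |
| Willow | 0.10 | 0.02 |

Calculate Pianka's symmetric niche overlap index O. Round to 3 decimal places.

Σ p₁ᵢp₂ᵢ = 0.0044 + 0.0040 + 0.0924 + 0.0022 + 0.0208 + 0.0020 = 0.1258
Σp_1ᵢ² = 0.22² + 0.20² + 0.11² + 0.11² + 0.26² + 0.10² = 0.0484 + 0.0400 + 0.0121 + 0.0121 + 0.0676 + 0.0100 = 0.1902
Σp_2ᵢ² = 0.02² + 0.02² + 0.84² + 0.02² + 0.08² + 0.02² = 0.0004 + 0.0004 + 0.7056 + 0.0004 + 0.0064 + 0.0004 = 0.7136
O = 0.1258 / √(0.1902 × 0.7136) = 0.1258 / 0.368411 = 0.34147

0.341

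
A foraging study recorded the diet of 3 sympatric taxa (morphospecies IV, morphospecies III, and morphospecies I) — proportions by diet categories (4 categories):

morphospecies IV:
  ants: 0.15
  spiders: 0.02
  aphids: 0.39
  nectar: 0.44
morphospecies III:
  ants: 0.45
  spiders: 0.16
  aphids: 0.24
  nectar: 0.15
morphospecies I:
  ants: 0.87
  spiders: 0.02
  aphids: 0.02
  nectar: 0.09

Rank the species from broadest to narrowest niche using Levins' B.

morphospecies III > morphospecies IV > morphospecies I

Σp_IVᵢ² = 0.15² + 0.02² + 0.39² + 0.44² = 0.0225 + 0.0004 + 0.1521 + 0.1936 = 0.3686
B_IV = 1 / 0.3686 = 2.7130
Σp_IIIᵢ² = 0.45² + 0.16² + 0.24² + 0.15² = 0.2025 + 0.0256 + 0.0576 + 0.0225 = 0.3082
B_III = 1 / 0.3082 = 3.2446
Σp_Iᵢ² = 0.87² + 0.02² + 0.02² + 0.09² = 0.7569 + 0.0004 + 0.0004 + 0.0081 = 0.7658
B_I = 1 / 0.7658 = 1.3058
Ranking by B (broadest → narrowest): morphospecies III (3.24) > morphospecies IV (2.71) > morphospecies I (1.31)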